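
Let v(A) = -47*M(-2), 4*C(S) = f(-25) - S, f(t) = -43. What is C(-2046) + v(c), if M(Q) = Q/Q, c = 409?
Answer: 1815/4 ≈ 453.75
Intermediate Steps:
M(Q) = 1
C(S) = -43/4 - S/4 (C(S) = (-43 - S)/4 = -43/4 - S/4)
v(A) = -47 (v(A) = -47*1 = -47)
C(-2046) + v(c) = (-43/4 - ¼*(-2046)) - 47 = (-43/4 + 1023/2) - 47 = 2003/4 - 47 = 1815/4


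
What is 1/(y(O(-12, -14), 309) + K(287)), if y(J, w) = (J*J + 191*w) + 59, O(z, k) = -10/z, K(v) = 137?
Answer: 36/2131765 ≈ 1.6887e-5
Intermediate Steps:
y(J, w) = 59 + J² + 191*w (y(J, w) = (J² + 191*w) + 59 = 59 + J² + 191*w)
1/(y(O(-12, -14), 309) + K(287)) = 1/((59 + (-10/(-12))² + 191*309) + 137) = 1/((59 + (-10*(-1/12))² + 59019) + 137) = 1/((59 + (⅚)² + 59019) + 137) = 1/((59 + 25/36 + 59019) + 137) = 1/(2126833/36 + 137) = 1/(2131765/36) = 36/2131765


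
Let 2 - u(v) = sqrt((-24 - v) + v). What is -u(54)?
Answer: -2 + 2*I*sqrt(6) ≈ -2.0 + 4.899*I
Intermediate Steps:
u(v) = 2 - 2*I*sqrt(6) (u(v) = 2 - sqrt((-24 - v) + v) = 2 - sqrt(-24) = 2 - 2*I*sqrt(6))
-u(54) = -(2 - 2*I*sqrt(6)) = -2 + 2*I*sqrt(6)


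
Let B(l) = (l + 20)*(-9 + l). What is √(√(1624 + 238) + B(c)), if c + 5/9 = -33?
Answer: √(46726 + 567*√38)/9 ≈ 24.900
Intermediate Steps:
c = -302/9 (c = -5/9 - 33 = -302/9 ≈ -33.556)
B(l) = (-9 + l)*(20 + l) (B(l) = (20 + l)*(-9 + l) = (-9 + l)*(20 + l))
√(√(1624 + 238) + B(c)) = √(√(1624 + 238) + (-180 + (-302/9)² + 11*(-302/9))) = √(√1862 + (-180 + 91204/81 - 3322/9)) = √(7*√38 + 46726/81) = √(46726/81 + 7*√38)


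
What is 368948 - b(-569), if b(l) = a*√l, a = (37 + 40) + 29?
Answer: 368948 - 106*I*√569 ≈ 3.6895e+5 - 2528.5*I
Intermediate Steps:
a = 106 (a = 77 + 29 = 106)
b(l) = 106*√l
368948 - b(-569) = 368948 - 106*√(-569) = 368948 - 106*I*√569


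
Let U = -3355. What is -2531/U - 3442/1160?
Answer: -172239/77836 ≈ -2.2128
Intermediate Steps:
-2531/U - 3442/1160 = -2531/(-3355) - 3442/1160 = -2531*(-1/3355) - 3442*1/1160 = 2531/3355 - 1721/580 = -172239/77836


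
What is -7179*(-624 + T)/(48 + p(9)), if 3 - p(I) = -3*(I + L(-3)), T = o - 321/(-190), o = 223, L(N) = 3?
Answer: 181554517/5510 ≈ 32950.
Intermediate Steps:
T = 42691/190 (T = 223 - 321/(-190) = 223 - 321*(-1/190) = 223 + 321/190 = 42691/190 ≈ 224.69)
p(I) = 12 + 3*I (p(I) = 3 - (-3)*(I + 3) = 3 - (-3)*(3 + I) = 3 - (-9 - 3*I) = 3 + (9 + 3*I) = 12 + 3*I)
-7179*(-624 + T)/(48 + p(9)) = -7179*(-624 + 42691/190)/(48 + (12 + 3*9)) = -(-544663551)/(190*(48 + (12 + 27))) = -(-544663551)/(190*(48 + 39)) = -(-544663551)/(190*87) = -7179*(-75869/16530) = 181554517/5510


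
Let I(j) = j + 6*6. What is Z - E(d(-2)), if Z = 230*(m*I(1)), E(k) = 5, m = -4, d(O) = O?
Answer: -34045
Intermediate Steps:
I(j) = 36 + j (I(j) = j + 36 = 36 + j)
Z = -34040 (Z = 230*(-4*(36 + 1)) = 230*(-4*37) = 230*(-148) = -34040)
Z - E(d(-2)) = -34040 - 1*5 = -34040 - 5 = -34045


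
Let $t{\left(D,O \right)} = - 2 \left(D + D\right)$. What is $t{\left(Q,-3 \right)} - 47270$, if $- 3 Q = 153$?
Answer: $-47066$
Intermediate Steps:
$Q = -51$ ($Q = \left(- \frac{1}{3}\right) 153 = -51$)
$t{\left(D,O \right)} = - 4 D$ ($t{\left(D,O \right)} = - 2 \cdot 2 D = - 4 D$)
$t{\left(Q,-3 \right)} - 47270 = \left(-4\right) \left(-51\right) - 47270 = 204 - 47270 = -47066$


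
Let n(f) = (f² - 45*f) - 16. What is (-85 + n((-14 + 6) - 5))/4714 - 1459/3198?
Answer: -1197358/3768843 ≈ -0.31770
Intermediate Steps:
n(f) = -16 + f² - 45*f
(-85 + n((-14 + 6) - 5))/4714 - 1459/3198 = (-85 + (-16 + ((-14 + 6) - 5)² - 45*((-14 + 6) - 5)))/4714 - 1459/3198 = (-85 + (-16 + (-8 - 5)² - 45*(-8 - 5)))*(1/4714) - 1459*1/3198 = (-85 + (-16 + (-13)² - 45*(-13)))*(1/4714) - 1459/3198 = (-85 + (-16 + 169 + 585))*(1/4714) - 1459/3198 = (-85 + 738)*(1/4714) - 1459/3198 = 653*(1/4714) - 1459/3198 = 653/4714 - 1459/3198 = -1197358/3768843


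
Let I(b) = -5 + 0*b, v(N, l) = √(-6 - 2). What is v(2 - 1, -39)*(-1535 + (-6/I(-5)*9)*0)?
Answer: -3070*I*√2 ≈ -4341.6*I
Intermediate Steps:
v(N, l) = 2*I*√2 (v(N, l) = √(-8) = 2*I*√2)
I(b) = -5 (I(b) = -5 + 0 = -5)
v(2 - 1, -39)*(-1535 + (-6/I(-5)*9)*0) = (2*I*√2)*(-1535 + (-6/(-5)*9)*0) = (2*I*√2)*(-1535 + (-6*(-⅕)*9)*0) = (2*I*√2)*(-1535 + ((6/5)*9)*0) = (2*I*√2)*(-1535 + (54/5)*0) = (2*I*√2)*(-1535 + 0) = (2*I*√2)*(-1535) = -3070*I*√2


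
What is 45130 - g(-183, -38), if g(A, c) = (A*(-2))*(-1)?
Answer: 45496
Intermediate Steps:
g(A, c) = 2*A (g(A, c) = -2*A*(-1) = 2*A)
45130 - g(-183, -38) = 45130 - 2*(-183) = 45130 - 1*(-366) = 45130 + 366 = 45496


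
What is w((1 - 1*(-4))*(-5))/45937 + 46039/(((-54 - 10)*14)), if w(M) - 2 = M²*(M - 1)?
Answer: -304207393/5879936 ≈ -51.737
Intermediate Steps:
w(M) = 2 + M²*(-1 + M) (w(M) = 2 + M²*(M - 1) = 2 + M²*(-1 + M))
w((1 - 1*(-4))*(-5))/45937 + 46039/(((-54 - 10)*14)) = (2 + ((1 - 1*(-4))*(-5))³ - ((1 - 1*(-4))*(-5))²)/45937 + 46039/(((-54 - 10)*14)) = (2 + ((1 + 4)*(-5))³ - ((1 + 4)*(-5))²)*(1/45937) + 46039/((-64*14)) = (2 + (5*(-5))³ - (5*(-5))²)*(1/45937) + 46039/(-896) = (2 + (-25)³ - 1*(-25)²)*(1/45937) + 46039*(-1/896) = (2 - 15625 - 1*625)*(1/45937) - 6577/128 = (2 - 15625 - 625)*(1/45937) - 6577/128 = -16248*1/45937 - 6577/128 = -16248/45937 - 6577/128 = -304207393/5879936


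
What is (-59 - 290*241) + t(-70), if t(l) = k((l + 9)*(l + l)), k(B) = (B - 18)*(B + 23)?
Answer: 72903937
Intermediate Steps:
k(B) = (-18 + B)*(23 + B)
t(l) = -414 + 4*l**2*(9 + l)**2 + 10*l*(9 + l) (t(l) = -414 + ((l + 9)*(l + l))**2 + 5*((l + 9)*(l + l)) = -414 + ((9 + l)*(2*l))**2 + 5*((9 + l)*(2*l)) = -414 + (2*l*(9 + l))**2 + 5*(2*l*(9 + l)) = -414 + 4*l**2*(9 + l)**2 + 10*l*(9 + l))
(-59 - 290*241) + t(-70) = (-59 - 290*241) + (-414 + 4*(-70)**2*(9 - 70)**2 + 10*(-70)*(9 - 70)) = (-59 - 69890) + (-414 + 4*4900*(-61)**2 + 10*(-70)*(-61)) = -69949 + (-414 + 4*4900*3721 + 42700) = -69949 + (-414 + 72931600 + 42700) = -69949 + 72973886 = 72903937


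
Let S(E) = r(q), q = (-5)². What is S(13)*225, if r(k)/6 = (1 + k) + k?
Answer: 68850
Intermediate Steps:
q = 25
r(k) = 6 + 12*k (r(k) = 6*((1 + k) + k) = 6*(1 + 2*k) = 6 + 12*k)
S(E) = 306 (S(E) = 6 + 12*25 = 6 + 300 = 306)
S(13)*225 = 306*225 = 68850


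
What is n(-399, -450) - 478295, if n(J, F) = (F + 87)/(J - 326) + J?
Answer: -347052787/725 ≈ -4.7869e+5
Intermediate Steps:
n(J, F) = J + (87 + F)/(-326 + J) (n(J, F) = (87 + F)/(-326 + J) + J = J + (87 + F)/(-326 + J))
n(-399, -450) - 478295 = (87 - 450 + (-399)**2 - 326*(-399))/(-326 - 399) - 478295 = (87 - 450 + 159201 + 130074)/(-725) - 478295 = -1/725*288912 - 478295 = -288912/725 - 478295 = -347052787/725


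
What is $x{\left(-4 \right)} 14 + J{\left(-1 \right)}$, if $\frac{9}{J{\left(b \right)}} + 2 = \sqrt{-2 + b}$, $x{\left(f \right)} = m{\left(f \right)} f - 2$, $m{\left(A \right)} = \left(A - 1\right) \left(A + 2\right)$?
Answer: $- \frac{4134}{7} - \frac{9 i \sqrt{3}}{7} \approx -590.57 - 2.2269 i$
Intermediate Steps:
$m{\left(A \right)} = \left(-1 + A\right) \left(2 + A\right)$
$x{\left(f \right)} = -2 + f \left(-2 + f + f^{2}\right)$ ($x{\left(f \right)} = \left(-2 + f + f^{2}\right) f - 2 = f \left(-2 + f + f^{2}\right) - 2 = -2 + f \left(-2 + f + f^{2}\right)$)
$J{\left(b \right)} = \frac{9}{-2 + \sqrt{-2 + b}}$
$x{\left(-4 \right)} 14 + J{\left(-1 \right)} = \left(-2 - 4 \left(-2 - 4 + \left(-4\right)^{2}\right)\right) 14 + \frac{9}{-2 + \sqrt{-2 - 1}} = \left(-2 - 4 \left(-2 - 4 + 16\right)\right) 14 + \frac{9}{-2 + \sqrt{-3}} = \left(-2 - 40\right) 14 + \frac{9}{-2 + i \sqrt{3}} = \left(-42\right) 14 + \frac{9}{-2 + i \sqrt{3}} = -588 + \frac{9}{-2 + i \sqrt{3}}$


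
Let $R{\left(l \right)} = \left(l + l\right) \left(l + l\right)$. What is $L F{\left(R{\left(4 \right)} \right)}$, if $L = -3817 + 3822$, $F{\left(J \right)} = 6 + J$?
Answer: $350$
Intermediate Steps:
$R{\left(l \right)} = 4 l^{2}$ ($R{\left(l \right)} = 2 l 2 l = 4 l^{2}$)
$L = 5$
$L F{\left(R{\left(4 \right)} \right)} = 5 \left(6 + 4 \cdot 4^{2}\right) = 5 \left(6 + 4 \cdot 16\right) = 5 \left(6 + 64\right) = 5 \cdot 70 = 350$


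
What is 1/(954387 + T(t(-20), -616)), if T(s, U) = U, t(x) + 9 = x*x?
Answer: 1/953771 ≈ 1.0485e-6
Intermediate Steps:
t(x) = -9 + x² (t(x) = -9 + x*x = -9 + x²)
1/(954387 + T(t(-20), -616)) = 1/(954387 - 616) = 1/953771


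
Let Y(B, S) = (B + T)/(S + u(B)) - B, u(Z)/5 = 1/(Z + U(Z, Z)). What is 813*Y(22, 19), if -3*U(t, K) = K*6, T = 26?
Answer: -6528390/413 ≈ -15807.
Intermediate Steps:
U(t, K) = -2*K (U(t, K) = -K*6/3 = -2*K)
u(Z) = -5/Z (u(Z) = 5/(Z - 2*Z) = 5/((-Z)) = 5*(-1/Z) = -5/Z)
Y(B, S) = -B + (26 + B)/(S - 5/B) (Y(B, S) = (B + 26)/(S - 5/B) - B = (26 + B)/(S - 5/B) - B = -B + (26 + B)/(S - 5/B))
813*Y(22, 19) = 813*(22*(31 + 22 - 1*22*19)/(-5 + 22*19)) = 813*(22*(31 + 22 - 418)/(-5 + 418)) = 813*(22*(-365)/413) = 813*(22*(1/413)*(-365)) = 813*(-8030/413) = -6528390/413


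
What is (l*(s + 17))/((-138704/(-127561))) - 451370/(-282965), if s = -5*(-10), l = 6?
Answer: 1457291676721/3924837736 ≈ 371.30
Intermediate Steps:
s = 50
(l*(s + 17))/((-138704/(-127561))) - 451370/(-282965) = (6*(50 + 17))/((-138704/(-127561))) - 451370/(-282965) = (6*67)/((-138704*(-1/127561))) - 451370*(-1/282965) = 402/(138704/127561) + 90274/56593 = 402*(127561/138704) + 90274/56593 = 25639761/69352 + 90274/56593 = 1457291676721/3924837736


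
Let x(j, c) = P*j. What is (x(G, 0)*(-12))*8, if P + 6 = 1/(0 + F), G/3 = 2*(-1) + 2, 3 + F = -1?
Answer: 0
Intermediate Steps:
F = -4 (F = -3 - 1 = -4)
G = 0 (G = 3*(2*(-1) + 2) = 3*(-2 + 2) = 3*0 = 0)
P = -25/4 (P = -6 + 1/(0 - 4) = -6 + 1/(-4) = -6 - 1/4 = -25/4 ≈ -6.2500)
x(j, c) = -25*j/4
(x(G, 0)*(-12))*8 = (-25/4*0*(-12))*8 = (0*(-12))*8 = 0*8 = 0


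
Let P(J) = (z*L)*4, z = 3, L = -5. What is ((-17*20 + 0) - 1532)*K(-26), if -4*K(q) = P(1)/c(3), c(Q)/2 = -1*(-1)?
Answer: -14040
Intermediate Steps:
c(Q) = 2 (c(Q) = 2*(-1*(-1)) = 2*1 = 2)
P(J) = -60 (P(J) = (3*(-5))*4 = -15*4 = -60)
K(q) = 15/2 (K(q) = -(-15)/2 = -¼*(-30) = 15/2)
((-17*20 + 0) - 1532)*K(-26) = ((-17*20 + 0) - 1532)*(15/2) = ((-340 + 0) - 1532)*(15/2) = (-340 - 1532)*(15/2) = -1872*15/2 = -14040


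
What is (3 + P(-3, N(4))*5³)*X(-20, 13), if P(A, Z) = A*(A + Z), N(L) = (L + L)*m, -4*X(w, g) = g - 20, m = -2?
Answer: 12474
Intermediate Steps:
X(w, g) = 5 - g/4 (X(w, g) = -(g - 20)/4 = -(-20 + g)/4 = 5 - g/4)
N(L) = -4*L (N(L) = (L + L)*(-2) = (2*L)*(-2) = -4*L)
(3 + P(-3, N(4))*5³)*X(-20, 13) = (3 - 3*(-3 - 4*4)*5³)*(5 - ¼*13) = (3 - 3*(-3 - 16)*125)*(5 - 13/4) = (3 - 3*(-19)*125)*(7/4) = (3 + 57*125)*(7/4) = (3 + 7125)*(7/4) = 7128*(7/4) = 12474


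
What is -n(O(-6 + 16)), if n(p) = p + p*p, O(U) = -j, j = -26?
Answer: -702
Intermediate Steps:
O(U) = 26 (O(U) = -1*(-26) = 26)
n(p) = p + p**2
-n(O(-6 + 16)) = -26*(1 + 26) = -26*27 = -1*702 = -702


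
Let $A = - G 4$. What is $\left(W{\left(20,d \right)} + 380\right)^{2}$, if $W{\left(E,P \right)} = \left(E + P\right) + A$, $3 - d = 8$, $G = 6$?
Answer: $137641$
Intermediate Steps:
$d = -5$ ($d = 3 - 8 = -5$)
$A = -24$ ($A = \left(-1\right) 6 \cdot 4 = \left(-6\right) 4 = -24$)
$W{\left(E,P \right)} = -24 + E + P$ ($W{\left(E,P \right)} = \left(E + P\right) - 24 = -24 + E + P$)
$\left(W{\left(20,d \right)} + 380\right)^{2} = \left(\left(-24 + 20 - 5\right) + 380\right)^{2} = \left(-9 + 380\right)^{2} = 371^{2} = 137641$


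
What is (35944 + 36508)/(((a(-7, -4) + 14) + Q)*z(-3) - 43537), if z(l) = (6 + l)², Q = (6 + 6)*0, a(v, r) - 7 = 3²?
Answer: -72452/43267 ≈ -1.6745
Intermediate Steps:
a(v, r) = 16 (a(v, r) = 7 + 3² = 7 + 9 = 16)
Q = 0 (Q = 12*0 = 0)
(35944 + 36508)/(((a(-7, -4) + 14) + Q)*z(-3) - 43537) = (35944 + 36508)/(((16 + 14) + 0)*(6 - 3)² - 43537) = 72452/((30 + 0)*3² - 43537) = 72452/(30*9 - 43537) = 72452/(270 - 43537) = 72452/(-43267) = 72452*(-1/43267) = -72452/43267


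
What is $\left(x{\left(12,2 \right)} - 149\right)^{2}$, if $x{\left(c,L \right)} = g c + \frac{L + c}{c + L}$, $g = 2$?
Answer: $15376$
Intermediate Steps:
$x{\left(c,L \right)} = 1 + 2 c$ ($x{\left(c,L \right)} = 2 c + \frac{L + c}{c + L} = 2 c + \frac{L + c}{L + c} = 2 c + 1 = 1 + 2 c$)
$\left(x{\left(12,2 \right)} - 149\right)^{2} = \left(\left(1 + 2 \cdot 12\right) - 149\right)^{2} = \left(\left(1 + 24\right) - 149\right)^{2} = \left(25 - 149\right)^{2} = \left(-124\right)^{2} = 15376$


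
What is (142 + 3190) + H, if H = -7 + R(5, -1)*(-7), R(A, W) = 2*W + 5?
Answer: 3304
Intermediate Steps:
R(A, W) = 5 + 2*W
H = -28 (H = -7 + (5 + 2*(-1))*(-7) = -7 + (5 - 2)*(-7) = -7 + 3*(-7) = -7 - 21 = -28)
(142 + 3190) + H = (142 + 3190) - 28 = 3332 - 28 = 3304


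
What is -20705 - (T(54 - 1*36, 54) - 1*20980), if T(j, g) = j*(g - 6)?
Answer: -589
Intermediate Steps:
T(j, g) = j*(-6 + g)
-20705 - (T(54 - 1*36, 54) - 1*20980) = -20705 - ((54 - 1*36)*(-6 + 54) - 1*20980) = -20705 - ((54 - 36)*48 - 20980) = -20705 - (18*48 - 20980) = -20705 - (864 - 20980) = -20705 - 1*(-20116) = -20705 + 20116 = -589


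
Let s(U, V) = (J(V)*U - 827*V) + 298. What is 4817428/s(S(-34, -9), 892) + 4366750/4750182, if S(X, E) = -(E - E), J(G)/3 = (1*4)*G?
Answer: -4915919864099/875679426063 ≈ -5.6138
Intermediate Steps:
J(G) = 12*G (J(G) = 3*((1*4)*G) = 3*(4*G) = 12*G)
S(X, E) = 0 (S(X, E) = -1*0 = 0)
s(U, V) = 298 - 827*V + 12*U*V (s(U, V) = ((12*V)*U - 827*V) + 298 = (12*U*V - 827*V) + 298 = (-827*V + 12*U*V) + 298 = 298 - 827*V + 12*U*V)
4817428/s(S(-34, -9), 892) + 4366750/4750182 = 4817428/(298 - 827*892 + 12*0*892) + 4366750/4750182 = 4817428/(298 - 737684 + 0) + 4366750*(1/4750182) = 4817428/(-737386) + 2183375/2375091 = 4817428*(-1/737386) + 2183375/2375091 = -2408714/368693 + 2183375/2375091 = -4915919864099/875679426063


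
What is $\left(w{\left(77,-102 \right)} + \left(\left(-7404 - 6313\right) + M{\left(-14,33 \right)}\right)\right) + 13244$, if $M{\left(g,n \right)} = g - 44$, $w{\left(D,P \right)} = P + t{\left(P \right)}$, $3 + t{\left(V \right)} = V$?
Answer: $-738$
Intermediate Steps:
$t{\left(V \right)} = -3 + V$
$w{\left(D,P \right)} = -3 + 2 P$ ($w{\left(D,P \right)} = P + \left(-3 + P\right) = -3 + 2 P$)
$M{\left(g,n \right)} = -44 + g$ ($M{\left(g,n \right)} = g - 44 = -44 + g$)
$\left(w{\left(77,-102 \right)} + \left(\left(-7404 - 6313\right) + M{\left(-14,33 \right)}\right)\right) + 13244 = \left(\left(-3 + 2 \left(-102\right)\right) - 13775\right) + 13244 = \left(\left(-3 - 204\right) - 13775\right) + 13244 = \left(-207 - 13775\right) + 13244 = -13982 + 13244 = -738$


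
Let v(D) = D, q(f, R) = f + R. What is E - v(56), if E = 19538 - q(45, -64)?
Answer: 19501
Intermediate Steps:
q(f, R) = R + f
E = 19557 (E = 19538 - (-64 + 45) = 19538 - 1*(-19) = 19538 + 19 = 19557)
E - v(56) = 19557 - 1*56 = 19557 - 56 = 19501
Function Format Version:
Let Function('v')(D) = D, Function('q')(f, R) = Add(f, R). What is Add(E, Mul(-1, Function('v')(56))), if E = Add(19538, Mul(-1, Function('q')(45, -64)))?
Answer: 19501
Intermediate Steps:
Function('q')(f, R) = Add(R, f)
E = 19557 (E = Add(19538, Mul(-1, Add(-64, 45))) = Add(19538, Mul(-1, -19)) = Add(19538, 19) = 19557)
Add(E, Mul(-1, Function('v')(56))) = Add(19557, Mul(-1, 56)) = Add(19557, -56) = 19501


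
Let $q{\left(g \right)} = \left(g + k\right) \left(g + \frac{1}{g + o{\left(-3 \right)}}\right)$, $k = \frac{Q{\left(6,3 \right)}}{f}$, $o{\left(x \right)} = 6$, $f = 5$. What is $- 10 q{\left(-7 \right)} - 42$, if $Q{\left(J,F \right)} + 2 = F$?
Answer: $-586$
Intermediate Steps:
$Q{\left(J,F \right)} = -2 + F$
$k = \frac{1}{5}$ ($k = \frac{-2 + 3}{5} = 1 \cdot \frac{1}{5} = \frac{1}{5} \approx 0.2$)
$q{\left(g \right)} = \left(\frac{1}{5} + g\right) \left(g + \frac{1}{6 + g}\right)$ ($q{\left(g \right)} = \left(g + \frac{1}{5}\right) \left(g + \frac{1}{g + 6}\right) = \left(\frac{1}{5} + g\right) \left(g + \frac{1}{6 + g}\right)$)
$- 10 q{\left(-7 \right)} - 42 = - 10 \frac{1 + 5 \left(-7\right)^{3} + 11 \left(-7\right) + 31 \left(-7\right)^{2}}{5 \left(6 - 7\right)} - 42 = - 10 \frac{1 + 5 \left(-343\right) - 77 + 31 \cdot 49}{5 \left(-1\right)} - 42 = - 10 \cdot \frac{1}{5} \left(-1\right) \left(1 - 1715 - 77 + 1519\right) - 42 = - 10 \cdot \frac{1}{5} \left(-1\right) \left(-272\right) - 42 = \left(-10\right) \frac{272}{5} - 42 = -544 - 42 = -586$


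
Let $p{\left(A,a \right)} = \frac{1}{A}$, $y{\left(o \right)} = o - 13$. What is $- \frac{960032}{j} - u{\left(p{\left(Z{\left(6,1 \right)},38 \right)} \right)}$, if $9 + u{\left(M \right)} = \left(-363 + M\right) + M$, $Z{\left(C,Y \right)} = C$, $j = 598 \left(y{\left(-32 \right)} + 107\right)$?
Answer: $\frac{9614911}{27807} \approx 345.77$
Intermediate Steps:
$y{\left(o \right)} = -13 + o$
$j = 37076$ ($j = 598 \left(\left(-13 - 32\right) + 107\right) = 598 \left(-45 + 107\right) = 598 \cdot 62 = 37076$)
$u{\left(M \right)} = -372 + 2 M$ ($u{\left(M \right)} = -9 + \left(\left(-363 + M\right) + M\right) = -9 + \left(-363 + 2 M\right) = -372 + 2 M$)
$- \frac{960032}{j} - u{\left(p{\left(Z{\left(6,1 \right)},38 \right)} \right)} = - \frac{960032}{37076} - \left(-372 + \frac{2}{6}\right) = \left(-960032\right) \frac{1}{37076} - \left(-372 + 2 \cdot \frac{1}{6}\right) = - \frac{240008}{9269} - \left(-372 + \frac{1}{3}\right) = - \frac{240008}{9269} - - \frac{1115}{3} = - \frac{240008}{9269} + \frac{1115}{3} = \frac{9614911}{27807}$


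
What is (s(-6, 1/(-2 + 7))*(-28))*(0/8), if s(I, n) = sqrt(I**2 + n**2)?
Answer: 0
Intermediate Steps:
(s(-6, 1/(-2 + 7))*(-28))*(0/8) = (sqrt((-6)**2 + (1/(-2 + 7))**2)*(-28))*(0/8) = (sqrt(36 + (1/5)**2)*(-28))*(0*(1/8)) = (sqrt(36 + (1/5)**2)*(-28))*0 = (sqrt(36 + 1/25)*(-28))*0 = (sqrt(901/25)*(-28))*0 = ((sqrt(901)/5)*(-28))*0 = -28*sqrt(901)/5*0 = 0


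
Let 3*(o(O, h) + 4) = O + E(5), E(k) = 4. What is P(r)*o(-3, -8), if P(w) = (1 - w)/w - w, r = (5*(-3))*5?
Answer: -61039/225 ≈ -271.28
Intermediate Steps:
r = -75 (r = -15*5 = -75)
o(O, h) = -8/3 + O/3 (o(O, h) = -4 + (O + 4)/3 = -4 + (4 + O)/3 = -4 + (4/3 + O/3) = -8/3 + O/3)
P(w) = -w + (1 - w)/w (P(w) = (1 - w)/w - w = -w + (1 - w)/w)
P(r)*o(-3, -8) = (-1 + 1/(-75) - 1*(-75))*(-8/3 + (⅓)*(-3)) = (-1 - 1/75 + 75)*(-8/3 - 1) = (5549/75)*(-11/3) = -61039/225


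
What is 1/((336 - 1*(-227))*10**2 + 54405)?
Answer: 1/110705 ≈ 9.0330e-6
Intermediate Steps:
1/((336 - 1*(-227))*10**2 + 54405) = 1/((336 + 227)*100 + 54405) = 1/(563*100 + 54405) = 1/(56300 + 54405) = 1/110705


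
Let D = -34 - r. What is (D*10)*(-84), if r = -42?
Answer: -6720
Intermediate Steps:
D = 8 (D = -34 - 1*(-42) = -34 + 42 = 8)
(D*10)*(-84) = (8*10)*(-84) = 80*(-84) = -6720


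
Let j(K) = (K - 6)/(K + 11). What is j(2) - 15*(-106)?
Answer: 20666/13 ≈ 1589.7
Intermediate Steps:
j(K) = (-6 + K)/(11 + K)
j(2) - 15*(-106) = (-6 + 2)/(11 + 2) - 15*(-106) = -4/13 + 1590 = 20666/13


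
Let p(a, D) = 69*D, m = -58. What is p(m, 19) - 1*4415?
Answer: -3104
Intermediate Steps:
p(m, 19) - 1*4415 = 69*19 - 1*4415 = 1311 - 4415 = -3104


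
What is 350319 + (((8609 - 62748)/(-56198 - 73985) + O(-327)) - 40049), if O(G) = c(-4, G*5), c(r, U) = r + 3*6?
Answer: 40393756111/130183 ≈ 3.1028e+5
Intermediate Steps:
c(r, U) = 18 + r (c(r, U) = r + 18 = 18 + r)
O(G) = 14 (O(G) = 18 - 4 = 14)
350319 + (((8609 - 62748)/(-56198 - 73985) + O(-327)) - 40049) = 350319 + (((8609 - 62748)/(-56198 - 73985) + 14) - 40049) = 350319 + ((-54139/(-130183) + 14) - 40049) = 350319 + ((-54139*(-1/130183) + 14) - 40049) = 350319 + ((54139/130183 + 14) - 40049) = 350319 + (1876701/130183 - 40049) = 350319 - 5211822266/130183 = 40393756111/130183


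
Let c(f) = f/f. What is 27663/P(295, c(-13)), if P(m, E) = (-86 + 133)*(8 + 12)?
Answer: 27663/940 ≈ 29.429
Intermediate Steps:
c(f) = 1
P(m, E) = 940 (P(m, E) = 47*20 = 940)
27663/P(295, c(-13)) = 27663/940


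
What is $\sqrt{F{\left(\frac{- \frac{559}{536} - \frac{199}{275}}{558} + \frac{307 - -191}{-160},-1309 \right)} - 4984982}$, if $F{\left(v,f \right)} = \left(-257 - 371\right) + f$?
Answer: $i \sqrt{4986919} \approx 2233.1 i$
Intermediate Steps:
$F{\left(v,f \right)} = -628 + f$
$\sqrt{F{\left(\frac{- \frac{559}{536} - \frac{199}{275}}{558} + \frac{307 - -191}{-160},-1309 \right)} - 4984982} = \sqrt{\left(-628 - 1309\right) - 4984982} = \sqrt{-1937 - 4984982} = \sqrt{-4986919} = i \sqrt{4986919}$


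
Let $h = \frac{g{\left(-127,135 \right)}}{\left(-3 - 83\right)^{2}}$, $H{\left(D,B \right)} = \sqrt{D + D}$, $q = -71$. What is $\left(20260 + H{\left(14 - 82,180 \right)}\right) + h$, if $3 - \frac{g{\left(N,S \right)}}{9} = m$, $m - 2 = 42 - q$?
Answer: $\frac{37460488}{1849} + 2 i \sqrt{34} \approx 20260.0 + 11.662 i$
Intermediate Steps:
$H{\left(D,B \right)} = \sqrt{2} \sqrt{D}$ ($H{\left(D,B \right)} = \sqrt{2 D} = \sqrt{2} \sqrt{D}$)
$m = 115$ ($m = 2 + \left(42 - -71\right) = 2 + \left(42 + 71\right) = 2 + 113 = 115$)
$g{\left(N,S \right)} = -1008$ ($g{\left(N,S \right)} = 27 - 1035 = -1008$)
$h = - \frac{252}{1849}$ ($h = - \frac{1008}{\left(-3 - 83\right)^{2}} = - \frac{1008}{\left(-86\right)^{2}} = - \frac{1008}{7396} = \left(-1008\right) \frac{1}{7396} = - \frac{252}{1849} \approx -0.13629$)
$\left(20260 + H{\left(14 - 82,180 \right)}\right) + h = \left(20260 + \sqrt{2} \sqrt{14 - 82}\right) - \frac{252}{1849} = \left(20260 + \sqrt{2} \sqrt{-68}\right) - \frac{252}{1849} = \left(20260 + \sqrt{2} \cdot 2 i \sqrt{17}\right) - \frac{252}{1849} = \left(20260 + 2 i \sqrt{34}\right) - \frac{252}{1849} = \frac{37460488}{1849} + 2 i \sqrt{34}$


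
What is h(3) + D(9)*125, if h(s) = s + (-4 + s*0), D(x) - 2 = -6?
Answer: -501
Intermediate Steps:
D(x) = -4 (D(x) = 2 - 6 = -4)
h(s) = -4 + s (h(s) = s + (-4 + 0) = s - 4 = -4 + s)
h(3) + D(9)*125 = (-4 + 3) - 4*125 = -1 - 500 = -501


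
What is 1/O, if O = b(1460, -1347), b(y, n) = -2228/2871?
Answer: -2871/2228 ≈ -1.2886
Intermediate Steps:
b(y, n) = -2228/2871 (b(y, n) = -2228*1/2871 = -2228/2871)
O = -2228/2871 ≈ -0.77604
1/O = 1/(-2228/2871) = -2871/2228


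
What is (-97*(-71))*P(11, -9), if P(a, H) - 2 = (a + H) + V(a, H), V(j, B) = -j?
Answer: -48209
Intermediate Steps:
P(a, H) = 2 + H (P(a, H) = 2 + ((a + H) - a) = 2 + ((H + a) - a) = 2 + H)
(-97*(-71))*P(11, -9) = (-97*(-71))*(2 - 9) = 6887*(-7) = -48209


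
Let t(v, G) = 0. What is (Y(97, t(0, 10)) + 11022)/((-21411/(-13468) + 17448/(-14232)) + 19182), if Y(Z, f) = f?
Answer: 6771343656/11784646835 ≈ 0.57459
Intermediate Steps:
(Y(97, t(0, 10)) + 11022)/((-21411/(-13468) + 17448/(-14232)) + 19182) = (0 + 11022)/((-21411/(-13468) + 17448/(-14232)) + 19182) = 11022/((-21411*(-1/13468) + 17448*(-1/14232)) + 19182) = 11022/((1647/1036 - 727/593) + 19182) = 11022/(223499/614348 + 19182) = 11022/(11784646835/614348) = 11022*(614348/11784646835) = 6771343656/11784646835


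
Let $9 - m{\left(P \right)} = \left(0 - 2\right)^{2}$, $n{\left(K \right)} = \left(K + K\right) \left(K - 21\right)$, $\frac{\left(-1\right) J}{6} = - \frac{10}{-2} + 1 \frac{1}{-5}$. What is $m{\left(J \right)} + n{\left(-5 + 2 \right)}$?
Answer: $149$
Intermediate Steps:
$J = - \frac{144}{5}$ ($J = - 6 \left(- \frac{10}{-2} + 1 \frac{1}{-5}\right) = - 6 \left(\left(-10\right) \left(- \frac{1}{2}\right) + 1 \left(- \frac{1}{5}\right)\right) = - 6 \left(5 - \frac{1}{5}\right) = \left(-6\right) \frac{24}{5} = - \frac{144}{5} \approx -28.8$)
$n{\left(K \right)} = 2 K \left(-21 + K\right)$
$m{\left(P \right)} = 5$ ($m{\left(P \right)} = 9 - \left(0 - 2\right)^{2} = 9 - \left(-2\right)^{2} = 9 - 4 = 5$)
$m{\left(J \right)} + n{\left(-5 + 2 \right)} = 5 + 2 \left(-5 + 2\right) \left(-21 + \left(-5 + 2\right)\right) = 5 + 2 \left(-3\right) \left(-21 - 3\right) = 5 + 2 \left(-3\right) \left(-24\right) = 5 + 144 = 149$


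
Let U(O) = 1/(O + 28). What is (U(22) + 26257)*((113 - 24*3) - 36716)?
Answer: -1925952417/2 ≈ -9.6298e+8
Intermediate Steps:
U(O) = 1/(28 + O)
(U(22) + 26257)*((113 - 24*3) - 36716) = (1/(28 + 22) + 26257)*((113 - 24*3) - 36716) = (1/50 + 26257)*((113 - 72) - 36716) = (1/50 + 26257)*(41 - 36716) = (1312851/50)*(-36675) = -1925952417/2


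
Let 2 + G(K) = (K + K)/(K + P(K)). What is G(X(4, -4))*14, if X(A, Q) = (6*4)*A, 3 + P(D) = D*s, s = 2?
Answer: -1764/95 ≈ -18.568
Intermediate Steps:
P(D) = -3 + 2*D (P(D) = -3 + D*2 = -3 + 2*D)
X(A, Q) = 24*A
G(K) = -2 + 2*K/(-3 + 3*K) (G(K) = -2 + (K + K)/(K + (-3 + 2*K)) = -2 + (2*K)/(-3 + 3*K) = -2 + 2*K/(-3 + 3*K))
G(X(4, -4))*14 = (2*(3 - 48*4)/(3*(-1 + 24*4)))*14 = (2*(3 - 2*96)/(3*(-1 + 96)))*14 = ((⅔)*(3 - 192)/95)*14 = ((⅔)*(1/95)*(-189))*14 = -126/95*14 = -1764/95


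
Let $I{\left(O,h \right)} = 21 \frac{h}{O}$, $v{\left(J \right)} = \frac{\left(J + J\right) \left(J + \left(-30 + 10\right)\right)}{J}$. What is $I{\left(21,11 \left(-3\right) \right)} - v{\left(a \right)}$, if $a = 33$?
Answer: $-59$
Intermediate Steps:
$v{\left(J \right)} = -40 + 2 J$ ($v{\left(J \right)} = \frac{2 J \left(J - 20\right)}{J} = \frac{2 J \left(-20 + J\right)}{J} = -40 + 2 J$)
$I{\left(O,h \right)} = \frac{21 h}{O}$
$I{\left(21,11 \left(-3\right) \right)} - v{\left(a \right)} = \frac{21 \cdot 11 \left(-3\right)}{21} - \left(-40 + 2 \cdot 33\right) = 21 \left(-33\right) \frac{1}{21} - \left(-40 + 66\right) = -33 - 26 = -59$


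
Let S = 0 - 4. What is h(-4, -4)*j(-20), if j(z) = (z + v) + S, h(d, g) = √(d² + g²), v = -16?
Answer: -160*√2 ≈ -226.27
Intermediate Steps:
S = -4
j(z) = -20 + z (j(z) = (z - 16) - 4 = (-16 + z) - 4 = -20 + z)
h(-4, -4)*j(-20) = √((-4)² + (-4)²)*(-20 - 20) = √(16 + 16)*(-40) = √32*(-40) = (4*√2)*(-40) = -160*√2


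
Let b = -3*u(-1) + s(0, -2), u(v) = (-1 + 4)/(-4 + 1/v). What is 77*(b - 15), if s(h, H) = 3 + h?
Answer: -3927/5 ≈ -785.40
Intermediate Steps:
u(v) = 3/(-4 + 1/v)
b = 24/5 (b = -(-9)*(-1)/(-1 + 4*(-1)) + (3 + 0) = -(-9)*(-1)/(-1 - 4) + 3 = -(-9)*(-1)/(-5) + 3 = -(-9)*(-1)*(-1)/5 + 3 = -3*(-⅗) + 3 = 9/5 + 3 = 24/5 ≈ 4.8000)
77*(b - 15) = 77*(24/5 - 15) = 77*(-51/5) = -3927/5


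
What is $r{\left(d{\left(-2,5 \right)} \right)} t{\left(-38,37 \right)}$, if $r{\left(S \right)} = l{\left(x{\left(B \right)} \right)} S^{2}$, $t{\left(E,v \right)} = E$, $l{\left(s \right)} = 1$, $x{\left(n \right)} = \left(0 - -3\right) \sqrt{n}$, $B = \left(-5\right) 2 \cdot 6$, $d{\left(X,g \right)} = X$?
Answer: $-152$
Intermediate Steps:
$B = -60$ ($B = \left(-10\right) 6 = -60$)
$x{\left(n \right)} = 3 \sqrt{n}$ ($x{\left(n \right)} = \left(0 + 3\right) \sqrt{n} = 3 \sqrt{n}$)
$r{\left(S \right)} = S^{2}$ ($r{\left(S \right)} = 1 S^{2} = S^{2}$)
$r{\left(d{\left(-2,5 \right)} \right)} t{\left(-38,37 \right)} = \left(-2\right)^{2} \left(-38\right) = 4 \left(-38\right) = -152$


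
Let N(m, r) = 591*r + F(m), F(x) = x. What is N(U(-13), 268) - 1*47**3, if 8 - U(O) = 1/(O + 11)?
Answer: 109147/2 ≈ 54574.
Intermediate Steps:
U(O) = 8 - 1/(11 + O) (U(O) = 8 - 1/(O + 11) = 8 - 1/(11 + O))
N(m, r) = m + 591*r (N(m, r) = 591*r + m = m + 591*r)
N(U(-13), 268) - 1*47**3 = ((87 + 8*(-13))/(11 - 13) + 591*268) - 1*47**3 = ((87 - 104)/(-2) + 158388) - 1*103823 = (-1/2*(-17) + 158388) - 103823 = (17/2 + 158388) - 103823 = 316793/2 - 103823 = 109147/2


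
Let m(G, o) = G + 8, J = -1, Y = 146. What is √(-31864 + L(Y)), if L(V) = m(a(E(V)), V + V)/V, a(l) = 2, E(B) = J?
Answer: I*√169802891/73 ≈ 178.5*I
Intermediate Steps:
E(B) = -1
m(G, o) = 8 + G
L(V) = 10/V (L(V) = (8 + 2)/V = 10/V)
√(-31864 + L(Y)) = √(-31864 + 10/146) = √(-31864 + 10*(1/146)) = √(-31864 + 5/73) = √(-2326067/73) = I*√169802891/73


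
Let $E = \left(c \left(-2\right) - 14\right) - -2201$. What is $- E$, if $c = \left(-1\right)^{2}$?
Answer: $-2185$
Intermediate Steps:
$c = 1$
$E = 2185$ ($E = \left(1 \left(-2\right) - 14\right) - -2201 = \left(-2 - 14\right) + 2201 = -16 + 2201 = 2185$)
$- E = \left(-1\right) 2185 = -2185$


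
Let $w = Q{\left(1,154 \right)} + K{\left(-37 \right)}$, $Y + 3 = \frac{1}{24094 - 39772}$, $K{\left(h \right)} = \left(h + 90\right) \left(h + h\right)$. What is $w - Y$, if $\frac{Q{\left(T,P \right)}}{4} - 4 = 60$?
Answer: $- \frac{57428513}{15678} \approx -3663.0$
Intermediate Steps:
$Q{\left(T,P \right)} = 256$ ($Q{\left(T,P \right)} = 16 + 4 \cdot 60 = 16 + 240 = 256$)
$K{\left(h \right)} = 2 h \left(90 + h\right)$ ($K{\left(h \right)} = \left(90 + h\right) 2 h = 2 h \left(90 + h\right)$)
$Y = - \frac{47035}{15678}$ ($Y = -3 + \frac{1}{24094 - 39772} = -3 + \frac{1}{-15678} = -3 - \frac{1}{15678} = - \frac{47035}{15678} \approx -3.0001$)
$w = -3666$ ($w = 256 + 2 \left(-37\right) \left(90 - 37\right) = 256 + 2 \left(-37\right) 53 = 256 - 3922 = -3666$)
$w - Y = -3666 - - \frac{47035}{15678} = -3666 + \frac{47035}{15678} = - \frac{57428513}{15678}$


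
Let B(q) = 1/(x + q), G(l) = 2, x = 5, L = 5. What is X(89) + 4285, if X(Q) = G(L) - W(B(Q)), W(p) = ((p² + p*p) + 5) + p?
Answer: 9458914/2209 ≈ 4282.0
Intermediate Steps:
B(q) = 1/(5 + q)
W(p) = 5 + p + 2*p² (W(p) = ((p² + p²) + 5) + p = (2*p² + 5) + p = (5 + 2*p²) + p = 5 + p + 2*p²)
X(Q) = -3 - 1/(5 + Q) - 2/(5 + Q)² (X(Q) = 2 - (5 + 1/(5 + Q) + 2*(1/(5 + Q))²) = 2 - (5 + 1/(5 + Q) + 2/(5 + Q)²) = 2 + (-5 - 1/(5 + Q) - 2/(5 + Q)²) = -3 - 1/(5 + Q) - 2/(5 + Q)²)
X(89) + 4285 = (-82 - 31*89 - 3*89²)/(25 + 89² + 10*89) + 4285 = (-82 - 2759 - 3*7921)/(25 + 7921 + 890) + 4285 = (-82 - 2759 - 23763)/8836 + 4285 = (1/8836)*(-26604) + 4285 = -6651/2209 + 4285 = 9458914/2209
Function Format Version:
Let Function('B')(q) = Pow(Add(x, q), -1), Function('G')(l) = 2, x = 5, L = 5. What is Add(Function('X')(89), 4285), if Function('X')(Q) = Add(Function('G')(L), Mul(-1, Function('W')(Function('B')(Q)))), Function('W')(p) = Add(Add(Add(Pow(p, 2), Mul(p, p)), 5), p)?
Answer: Rational(9458914, 2209) ≈ 4282.0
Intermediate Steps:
Function('B')(q) = Pow(Add(5, q), -1)
Function('W')(p) = Add(5, p, Mul(2, Pow(p, 2))) (Function('W')(p) = Add(Add(Add(Pow(p, 2), Pow(p, 2)), 5), p) = Add(Add(Mul(2, Pow(p, 2)), 5), p) = Add(Add(5, Mul(2, Pow(p, 2))), p) = Add(5, p, Mul(2, Pow(p, 2))))
Function('X')(Q) = Add(-3, Mul(-1, Pow(Add(5, Q), -1)), Mul(-2, Pow(Add(5, Q), -2))) (Function('X')(Q) = Add(2, Mul(-1, Add(5, Pow(Add(5, Q), -1), Mul(2, Pow(Pow(Add(5, Q), -1), 2))))) = Add(2, Mul(-1, Add(5, Pow(Add(5, Q), -1), Mul(2, Pow(Add(5, Q), -2))))) = Add(2, Add(-5, Mul(-1, Pow(Add(5, Q), -1)), Mul(-2, Pow(Add(5, Q), -2)))) = Add(-3, Mul(-1, Pow(Add(5, Q), -1)), Mul(-2, Pow(Add(5, Q), -2))))
Add(Function('X')(89), 4285) = Add(Mul(Pow(Add(25, Pow(89, 2), Mul(10, 89)), -1), Add(-82, Mul(-31, 89), Mul(-3, Pow(89, 2)))), 4285) = Add(Mul(Pow(Add(25, 7921, 890), -1), Add(-82, -2759, Mul(-3, 7921))), 4285) = Add(Mul(Pow(8836, -1), Add(-82, -2759, -23763)), 4285) = Add(Mul(Rational(1, 8836), -26604), 4285) = Add(Rational(-6651, 2209), 4285) = Rational(9458914, 2209)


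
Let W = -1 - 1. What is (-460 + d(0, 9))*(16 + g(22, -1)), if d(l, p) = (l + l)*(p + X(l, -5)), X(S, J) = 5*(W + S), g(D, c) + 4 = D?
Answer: -15640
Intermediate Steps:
W = -2
g(D, c) = -4 + D
X(S, J) = -10 + 5*S (X(S, J) = 5*(-2 + S) = -10 + 5*S)
d(l, p) = 2*l*(-10 + p + 5*l) (d(l, p) = (l + l)*(p + (-10 + 5*l)) = (2*l)*(-10 + p + 5*l) = 2*l*(-10 + p + 5*l))
(-460 + d(0, 9))*(16 + g(22, -1)) = (-460 + 2*0*(-10 + 9 + 5*0))*(16 + (-4 + 22)) = (-460 + 2*0*(-10 + 9 + 0))*(16 + 18) = (-460 + 2*0*(-1))*34 = (-460 + 0)*34 = -460*34 = -15640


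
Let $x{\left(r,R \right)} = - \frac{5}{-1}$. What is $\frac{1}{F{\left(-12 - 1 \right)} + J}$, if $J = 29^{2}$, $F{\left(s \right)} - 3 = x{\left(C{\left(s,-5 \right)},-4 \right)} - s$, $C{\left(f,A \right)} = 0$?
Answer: $\frac{1}{862} \approx 0.0011601$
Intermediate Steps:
$x{\left(r,R \right)} = 5$ ($x{\left(r,R \right)} = \left(-5\right) \left(-1\right) = 5$)
$F{\left(s \right)} = 8 - s$ ($F{\left(s \right)} = 3 - \left(-5 + s\right) = 8 - s$)
$J = 841$
$\frac{1}{F{\left(-12 - 1 \right)} + J} = \frac{1}{\left(8 - \left(-12 - 1\right)\right) + 841} = \frac{1}{\left(8 - -13\right) + 841} = \frac{1}{\left(8 + 13\right) + 841} = \frac{1}{21 + 841} = \frac{1}{862}$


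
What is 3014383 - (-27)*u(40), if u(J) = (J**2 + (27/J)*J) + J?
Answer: 3059392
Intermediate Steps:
u(J) = 27 + J + J**2 (u(J) = (J**2 + 27) + J = (27 + J**2) + J = 27 + J + J**2)
3014383 - (-27)*u(40) = 3014383 - (-27)*(27 + 40 + 40**2) = 3014383 - (-27)*(27 + 40 + 1600) = 3014383 - (-27)*1667 = 3014383 - 1*(-45009) = 3014383 + 45009 = 3059392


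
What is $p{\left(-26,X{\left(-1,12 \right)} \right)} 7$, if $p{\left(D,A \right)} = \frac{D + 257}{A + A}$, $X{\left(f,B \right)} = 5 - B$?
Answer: $- \frac{231}{2} \approx -115.5$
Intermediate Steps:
$p{\left(D,A \right)} = \frac{257 + D}{2 A}$
$p{\left(-26,X{\left(-1,12 \right)} \right)} 7 = \frac{257 - 26}{2 \left(5 - 12\right)} 7 = \frac{1}{2} \frac{1}{5 - 12} \cdot 231 \cdot 7 = \frac{1}{2} \frac{1}{-7} \cdot 231 \cdot 7 = \frac{1}{2} \left(- \frac{1}{7}\right) 231 \cdot 7 = \left(- \frac{33}{2}\right) 7 = - \frac{231}{2}$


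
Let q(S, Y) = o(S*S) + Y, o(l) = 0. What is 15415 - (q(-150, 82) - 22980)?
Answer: 38313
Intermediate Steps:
q(S, Y) = Y (q(S, Y) = 0 + Y = Y)
15415 - (q(-150, 82) - 22980) = 15415 - (82 - 22980) = 15415 - 1*(-22898) = 15415 + 22898 = 38313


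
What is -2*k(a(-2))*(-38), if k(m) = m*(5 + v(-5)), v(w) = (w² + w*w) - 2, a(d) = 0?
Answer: 0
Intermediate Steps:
v(w) = -2 + 2*w² (v(w) = (w² + w²) - 2 = 2*w² - 2 = -2 + 2*w²)
k(m) = 53*m (k(m) = m*(5 + (-2 + 2*(-5)²)) = m*(5 + (-2 + 2*25)) = m*(5 + (-2 + 50)) = m*(5 + 48) = m*53 = 53*m)
-2*k(a(-2))*(-38) = -106*0*(-38) = -2*0*(-38) = 0*(-38) = 0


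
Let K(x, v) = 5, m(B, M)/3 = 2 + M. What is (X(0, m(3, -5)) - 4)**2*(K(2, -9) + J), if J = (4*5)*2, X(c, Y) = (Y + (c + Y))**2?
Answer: 4608000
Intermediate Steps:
m(B, M) = 6 + 3*M (m(B, M) = 3*(2 + M) = 6 + 3*M)
X(c, Y) = (c + 2*Y)**2 (X(c, Y) = (Y + (Y + c))**2 = (c + 2*Y)**2)
J = 40 (J = 20*2 = 40)
(X(0, m(3, -5)) - 4)**2*(K(2, -9) + J) = ((0 + 2*(6 + 3*(-5)))**2 - 4)**2*(5 + 40) = ((0 + 2*(6 - 15))**2 - 4)**2*45 = ((0 + 2*(-9))**2 - 4)**2*45 = ((0 - 18)**2 - 4)**2*45 = ((-18)**2 - 4)**2*45 = (324 - 4)**2*45 = 320**2*45 = 102400*45 = 4608000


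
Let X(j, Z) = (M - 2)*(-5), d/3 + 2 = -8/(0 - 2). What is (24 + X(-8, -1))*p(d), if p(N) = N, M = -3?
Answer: 294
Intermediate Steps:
d = 6 (d = -6 + 3*(-8/(0 - 2)) = -6 + 3*(-8/(-2)) = -6 + 3*(-8*(-1/2)) = -6 + 3*4 = -6 + 12 = 6)
X(j, Z) = 25 (X(j, Z) = (-3 - 2)*(-5) = -5*(-5) = 25)
(24 + X(-8, -1))*p(d) = (24 + 25)*6 = 49*6 = 294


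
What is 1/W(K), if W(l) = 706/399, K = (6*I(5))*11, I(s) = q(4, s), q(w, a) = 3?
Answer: 399/706 ≈ 0.56516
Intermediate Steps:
I(s) = 3
K = 198 (K = (6*3)*11 = 18*11 = 198)
W(l) = 706/399 (W(l) = 706*(1/399) = 706/399)
1/W(K) = 1/(706/399) = 399/706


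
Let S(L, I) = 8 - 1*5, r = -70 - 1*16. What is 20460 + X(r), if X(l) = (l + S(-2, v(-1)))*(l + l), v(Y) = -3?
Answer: 34736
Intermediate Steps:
r = -86 (r = -70 - 16 = -86)
S(L, I) = 3 (S(L, I) = 8 - 5 = 3)
X(l) = 2*l*(3 + l) (X(l) = (l + 3)*(l + l) = (3 + l)*(2*l) = 2*l*(3 + l))
20460 + X(r) = 20460 + 2*(-86)*(3 - 86) = 20460 + 2*(-86)*(-83) = 20460 + 14276 = 34736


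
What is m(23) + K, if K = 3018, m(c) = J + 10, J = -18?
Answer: 3010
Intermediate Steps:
m(c) = -8 (m(c) = -18 + 10 = -8)
m(23) + K = -8 + 3018 = 3010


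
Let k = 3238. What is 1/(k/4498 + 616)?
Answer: 2249/1387003 ≈ 0.0016215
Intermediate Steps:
1/(k/4498 + 616) = 1/(3238/4498 + 616) = 1/(3238*(1/4498) + 616) = 1/(1619/2249 + 616) = 1/(1387003/2249) = 2249/1387003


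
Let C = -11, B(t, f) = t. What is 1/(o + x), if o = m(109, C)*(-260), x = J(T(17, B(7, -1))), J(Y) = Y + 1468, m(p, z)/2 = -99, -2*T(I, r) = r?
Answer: 2/105889 ≈ 1.8888e-5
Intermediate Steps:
T(I, r) = -r/2
m(p, z) = -198 (m(p, z) = 2*(-99) = -198)
J(Y) = 1468 + Y
x = 2929/2 (x = 1468 - ½*7 = 1468 - 7/2 = 2929/2 ≈ 1464.5)
o = 51480 (o = -198*(-260) = 51480)
1/(o + x) = 1/(51480 + 2929/2) = 1/(105889/2) = 2/105889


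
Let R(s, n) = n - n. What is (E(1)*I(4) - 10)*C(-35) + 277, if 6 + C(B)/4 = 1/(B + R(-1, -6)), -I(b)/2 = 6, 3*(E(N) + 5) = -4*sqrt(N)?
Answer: -46009/35 ≈ -1314.5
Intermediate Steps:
E(N) = -5 - 4*sqrt(N)/3 (E(N) = -5 + (-4*sqrt(N))/3 = -5 - 4*sqrt(N)/3)
I(b) = -12 (I(b) = -2*6 = -12)
R(s, n) = 0
C(B) = -24 + 4/B (C(B) = -24 + 4/(B + 0) = -24 + 4/B)
(E(1)*I(4) - 10)*C(-35) + 277 = ((-5 - 4*sqrt(1)/3)*(-12) - 10)*(-24 + 4/(-35)) + 277 = ((-5 - 4/3*1)*(-12) - 10)*(-24 + 4*(-1/35)) + 277 = ((-5 - 4/3)*(-12) - 10)*(-24 - 4/35) + 277 = (-19/3*(-12) - 10)*(-844/35) + 277 = (76 - 10)*(-844/35) + 277 = 66*(-844/35) + 277 = -55704/35 + 277 = -46009/35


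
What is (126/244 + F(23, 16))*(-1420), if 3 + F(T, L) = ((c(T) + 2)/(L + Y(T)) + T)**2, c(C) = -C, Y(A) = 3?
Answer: -14912448790/22021 ≈ -6.7719e+5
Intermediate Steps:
F(T, L) = -3 + (T + (2 - T)/(3 + L))**2 (F(T, L) = -3 + ((-T + 2)/(L + 3) + T)**2 = -3 + ((2 - T)/(3 + L) + T)**2 = -3 + (T + (2 - T)/(3 + L))**2)
(126/244 + F(23, 16))*(-1420) = (126/244 + (-3 + (2 + 2*23 + 16*23)**2/(3 + 16)**2))*(-1420) = (126*(1/244) + (-3 + (2 + 46 + 368)**2/19**2))*(-1420) = (63/122 + (-3 + (1/361)*416**2))*(-1420) = (63/122 + (-3 + (1/361)*173056))*(-1420) = (63/122 + (-3 + 173056/361))*(-1420) = (63/122 + 171973/361)*(-1420) = (21003449/44042)*(-1420) = -14912448790/22021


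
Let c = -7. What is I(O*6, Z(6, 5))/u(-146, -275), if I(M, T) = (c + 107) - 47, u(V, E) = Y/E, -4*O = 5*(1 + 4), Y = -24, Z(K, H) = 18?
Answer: 14575/24 ≈ 607.29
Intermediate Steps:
O = -25/4 (O = -5*(1 + 4)/4 = -5*5/4 = -¼*25 = -25/4 ≈ -6.2500)
u(V, E) = -24/E
I(M, T) = 53 (I(M, T) = (-7 + 107) - 47 = 100 - 47 = 53)
I(O*6, Z(6, 5))/u(-146, -275) = 53/((-24/(-275))) = 53/((-24*(-1/275))) = 53/(24/275) = 53*(275/24) = 14575/24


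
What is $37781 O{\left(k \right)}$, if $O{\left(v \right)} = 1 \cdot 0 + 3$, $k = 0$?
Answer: $113343$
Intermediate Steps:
$O{\left(v \right)} = 3$ ($O{\left(v \right)} = 0 + 3 = 3$)
$37781 O{\left(k \right)} = 37781 \cdot 3 = 113343$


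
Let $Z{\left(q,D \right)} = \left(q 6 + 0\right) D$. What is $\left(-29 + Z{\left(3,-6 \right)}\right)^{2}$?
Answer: $18769$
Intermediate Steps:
$Z{\left(q,D \right)} = 6 D q$ ($Z{\left(q,D \right)} = \left(6 q + 0\right) D = 6 q D = 6 D q$)
$\left(-29 + Z{\left(3,-6 \right)}\right)^{2} = \left(-29 + 6 \left(-6\right) 3\right)^{2} = \left(-29 - 108\right)^{2} = \left(-137\right)^{2} = 18769$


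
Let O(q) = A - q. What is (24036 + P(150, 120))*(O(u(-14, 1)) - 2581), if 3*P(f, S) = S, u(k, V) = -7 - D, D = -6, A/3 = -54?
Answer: -66016392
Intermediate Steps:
A = -162 (A = 3*(-54) = -162)
u(k, V) = -1 (u(k, V) = -7 - 1*(-6) = -7 + 6 = -1)
P(f, S) = S/3
O(q) = -162 - q
(24036 + P(150, 120))*(O(u(-14, 1)) - 2581) = (24036 + (⅓)*120)*((-162 - 1*(-1)) - 2581) = (24036 + 40)*((-162 + 1) - 2581) = 24076*(-161 - 2581) = 24076*(-2742) = -66016392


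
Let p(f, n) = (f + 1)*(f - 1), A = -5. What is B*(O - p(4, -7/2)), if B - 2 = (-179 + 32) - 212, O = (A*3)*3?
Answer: 21420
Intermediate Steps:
p(f, n) = (1 + f)*(-1 + f)
O = -45 (O = -5*3*3 = -15*3 = -45)
B = -357 (B = 2 + ((-179 + 32) - 212) = 2 + (-147 - 212) = 2 - 359 = -357)
B*(O - p(4, -7/2)) = -357*(-45 - (-1 + 4²)) = -357*(-45 - (-1 + 16)) = -357*(-45 - 1*15) = -357*(-45 - 15) = -357*(-60) = 21420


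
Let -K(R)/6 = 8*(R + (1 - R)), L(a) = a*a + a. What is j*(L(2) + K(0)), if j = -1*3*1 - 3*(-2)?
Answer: -126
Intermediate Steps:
L(a) = a + a² (L(a) = a² + a = a + a²)
j = 3 (j = -3*1 + 6 = -3 + 6 = 3)
K(R) = -48 (K(R) = -48*(R + (1 - R)) = -48)
j*(L(2) + K(0)) = 3*(2*(1 + 2) - 48) = 3*(2*3 - 48) = 3*(6 - 48) = 3*(-42) = -126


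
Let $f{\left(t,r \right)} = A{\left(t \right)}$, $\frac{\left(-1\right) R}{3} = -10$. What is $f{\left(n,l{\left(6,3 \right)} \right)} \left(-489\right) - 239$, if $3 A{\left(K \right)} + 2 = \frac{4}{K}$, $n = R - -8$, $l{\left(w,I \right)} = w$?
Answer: $\frac{1327}{19} \approx 69.842$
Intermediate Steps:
$R = 30$ ($R = \left(-3\right) \left(-10\right) = 30$)
$n = 38$ ($n = 30 - -8 = 30 + 8 = 38$)
$A{\left(K \right)} = - \frac{2}{3} + \frac{4}{3 K}$ ($A{\left(K \right)} = - \frac{2}{3} + \frac{4 \frac{1}{K}}{3} = - \frac{2}{3} + \frac{4}{3 K}$)
$f{\left(t,r \right)} = \frac{2 \left(2 - t\right)}{3 t}$
$f{\left(n,l{\left(6,3 \right)} \right)} \left(-489\right) - 239 = \frac{2 \left(2 - 38\right)}{3 \cdot 38} \left(-489\right) - 239 = \frac{2}{3} \cdot \frac{1}{38} \left(2 - 38\right) \left(-489\right) - 239 = \frac{2}{3} \cdot \frac{1}{38} \left(-36\right) \left(-489\right) - 239 = \left(- \frac{12}{19}\right) \left(-489\right) - 239 = \frac{5868}{19} - 239 = \frac{1327}{19}$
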